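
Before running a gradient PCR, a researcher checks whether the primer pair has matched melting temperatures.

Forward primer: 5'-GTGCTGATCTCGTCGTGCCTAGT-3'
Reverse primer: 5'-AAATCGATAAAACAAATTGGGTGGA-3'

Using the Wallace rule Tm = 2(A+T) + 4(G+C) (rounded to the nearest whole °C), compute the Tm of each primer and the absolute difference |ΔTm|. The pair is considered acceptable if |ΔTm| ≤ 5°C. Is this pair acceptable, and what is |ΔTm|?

|ΔTm| = 6°C; the pair is not acceptable.

Forward: A=2 T=8 G=7 C=6 → Tm = 2·10 + 4·13 = 72°C.
Reverse: A=12 T=5 G=6 C=2 → Tm = 2·17 + 4·8 = 66°C.
|ΔTm| = |72 − 66| = 6°C, > 5°C.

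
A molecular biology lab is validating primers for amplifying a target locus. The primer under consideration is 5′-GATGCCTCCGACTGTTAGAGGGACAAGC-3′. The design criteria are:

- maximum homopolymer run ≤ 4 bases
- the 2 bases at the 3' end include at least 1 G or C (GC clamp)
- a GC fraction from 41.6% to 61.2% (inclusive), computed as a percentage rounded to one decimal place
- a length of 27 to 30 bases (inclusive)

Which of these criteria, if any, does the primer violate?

Base counts: A=7, T=5, G=9, C=7 (length 28).
homopolymer run: longest run = 3 ✓
GC clamp: 3' end GC has 2 G/C ✓
GC content: GC 16/28 = 57.1% ✓
length: length 28 ✓

Meets all criteria.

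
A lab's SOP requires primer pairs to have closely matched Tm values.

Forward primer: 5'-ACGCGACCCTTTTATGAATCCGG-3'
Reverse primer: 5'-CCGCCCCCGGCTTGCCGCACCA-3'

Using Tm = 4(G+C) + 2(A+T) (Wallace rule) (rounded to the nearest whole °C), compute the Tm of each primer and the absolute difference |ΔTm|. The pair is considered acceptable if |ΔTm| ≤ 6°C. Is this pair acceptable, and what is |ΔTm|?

Forward: A=5 T=6 G=5 C=7 → Tm = 2·11 + 4·12 = 70°C.
Reverse: A=2 T=2 G=5 C=13 → Tm = 2·4 + 4·18 = 80°C.
|ΔTm| = |70 − 80| = 10°C, > 6°C.

|ΔTm| = 10°C; the pair is not acceptable.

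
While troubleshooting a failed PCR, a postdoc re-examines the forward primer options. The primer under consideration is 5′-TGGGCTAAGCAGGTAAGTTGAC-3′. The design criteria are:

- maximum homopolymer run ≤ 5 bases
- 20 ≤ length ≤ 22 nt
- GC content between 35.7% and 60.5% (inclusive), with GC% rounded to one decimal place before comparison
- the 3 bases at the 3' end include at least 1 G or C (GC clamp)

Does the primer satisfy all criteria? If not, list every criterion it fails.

Base counts: A=6, T=5, G=8, C=3 (length 22).
homopolymer run: longest run = 3 ✓
length: length 22 ✓
GC content: GC 11/22 = 50.0% ✓
GC clamp: 3' end GAC has 2 G/C ✓

Meets all criteria.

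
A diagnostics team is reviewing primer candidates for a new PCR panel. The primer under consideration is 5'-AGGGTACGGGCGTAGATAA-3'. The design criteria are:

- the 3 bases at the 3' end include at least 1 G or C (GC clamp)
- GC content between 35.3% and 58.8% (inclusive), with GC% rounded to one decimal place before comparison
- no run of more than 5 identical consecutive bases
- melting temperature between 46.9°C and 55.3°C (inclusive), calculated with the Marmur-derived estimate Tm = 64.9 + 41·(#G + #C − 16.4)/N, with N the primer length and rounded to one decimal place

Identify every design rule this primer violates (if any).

Fails: GC clamp.

Base counts: A=6, T=3, G=8, C=2 (length 19).
GC clamp: 3' end TAA has 0 G/C, need ≥1 ✗
GC content: GC 10/19 = 52.6% ✓
homopolymer run: longest run = 3 ✓
Tm: Tm = 64.9 + 41·(10 − 16.4)/19 = 51.1°C ✓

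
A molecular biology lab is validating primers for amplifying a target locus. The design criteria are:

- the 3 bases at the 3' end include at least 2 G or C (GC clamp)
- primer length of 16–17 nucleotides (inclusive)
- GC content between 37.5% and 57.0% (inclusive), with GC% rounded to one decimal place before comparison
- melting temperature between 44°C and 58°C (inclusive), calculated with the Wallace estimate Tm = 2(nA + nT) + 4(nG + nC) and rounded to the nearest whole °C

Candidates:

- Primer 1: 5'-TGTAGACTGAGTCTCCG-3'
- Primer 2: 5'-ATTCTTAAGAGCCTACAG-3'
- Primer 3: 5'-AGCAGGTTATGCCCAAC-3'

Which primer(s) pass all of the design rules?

Primer 1 only.

Primer 1 (17 nt, A=3 T=5 G=5 C=4): 3' end CCG has 3 G/C ✓; length 17 ✓; GC 9/17 = 52.9% ✓; Tm = 2·8 + 4·9 = 52°C ✓ — passes.
Primer 2 (18 nt, A=6 T=5 G=3 C=4): 3' end CAG has 2 G/C ✓; length 18, outside 16–17 ✗; GC 7/18 = 38.9% ✓; Tm = 2·11 + 4·7 = 50°C ✓ — fails.
Primer 3 (17 nt, A=5 T=3 G=4 C=5): 3' end AAC has 1 G/C, need ≥2 ✗; length 17 ✓; GC 9/17 = 52.9% ✓; Tm = 2·8 + 4·9 = 52°C ✓ — fails.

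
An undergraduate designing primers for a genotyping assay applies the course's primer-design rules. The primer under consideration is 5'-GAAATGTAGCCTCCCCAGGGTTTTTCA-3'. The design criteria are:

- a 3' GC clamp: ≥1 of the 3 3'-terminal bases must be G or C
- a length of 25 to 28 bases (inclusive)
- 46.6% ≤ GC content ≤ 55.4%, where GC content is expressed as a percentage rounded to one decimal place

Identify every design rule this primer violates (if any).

Meets all criteria.

Base counts: A=6, T=8, G=6, C=7 (length 27).
GC clamp: 3' end TCA has 1 G/C ✓
length: length 27 ✓
GC content: GC 13/27 = 48.1% ✓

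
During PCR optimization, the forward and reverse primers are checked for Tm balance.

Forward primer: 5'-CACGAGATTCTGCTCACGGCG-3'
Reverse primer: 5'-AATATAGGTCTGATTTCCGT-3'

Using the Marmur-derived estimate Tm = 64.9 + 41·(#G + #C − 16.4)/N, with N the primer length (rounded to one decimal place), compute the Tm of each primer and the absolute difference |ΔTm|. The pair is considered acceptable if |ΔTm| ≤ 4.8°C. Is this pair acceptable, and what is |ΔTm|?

Forward: G+C = 13, N = 21 → Tm = 64.9 + 41·(13 − 16.4)/21 = 58.3°C.
Reverse: G+C = 7, N = 20 → Tm = 64.9 + 41·(7 − 16.4)/20 = 45.6°C.
|ΔTm| = |58.3 − 45.6| = 12.7°C, > 4.8°C.

|ΔTm| = 12.7°C; the pair is not acceptable.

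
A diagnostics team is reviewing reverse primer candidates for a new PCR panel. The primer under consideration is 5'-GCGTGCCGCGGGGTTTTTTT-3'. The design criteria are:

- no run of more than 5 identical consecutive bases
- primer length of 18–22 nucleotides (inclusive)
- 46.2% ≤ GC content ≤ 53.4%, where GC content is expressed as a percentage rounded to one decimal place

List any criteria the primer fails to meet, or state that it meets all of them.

Fails: homopolymer run, GC content.

Base counts: A=0, T=8, G=8, C=4 (length 20).
homopolymer run: longest run = 7, exceeds 5 ✗
length: length 20 ✓
GC content: GC 12/20 = 60.0%, outside 46.2–53.4% ✗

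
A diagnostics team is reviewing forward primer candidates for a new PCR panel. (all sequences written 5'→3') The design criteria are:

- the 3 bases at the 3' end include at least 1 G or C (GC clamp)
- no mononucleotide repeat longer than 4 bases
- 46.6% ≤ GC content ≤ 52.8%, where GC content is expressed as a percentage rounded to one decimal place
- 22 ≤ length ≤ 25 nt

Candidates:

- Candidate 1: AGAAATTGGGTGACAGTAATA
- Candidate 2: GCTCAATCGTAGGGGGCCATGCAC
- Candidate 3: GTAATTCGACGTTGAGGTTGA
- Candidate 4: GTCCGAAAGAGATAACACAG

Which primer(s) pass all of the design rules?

None of the candidates satisfy all criteria.

Candidate 1 (21 nt, A=9 T=5 G=6 C=1): 3' end ATA has 0 G/C, need ≥1 ✗; longest run = 3 ✓; GC 7/21 = 33.3%, outside 46.6–52.8% ✗; length 21, outside 22–25 ✗ — fails.
Candidate 2 (24 nt, A=5 T=4 G=8 C=7): 3' end CAC has 2 G/C ✓; longest run = 5, exceeds 4 ✗; GC 15/24 = 62.5%, outside 46.6–52.8% ✗; length 24 ✓ — fails.
Candidate 3 (21 nt, A=5 T=7 G=7 C=2): 3' end TGA has 1 G/C ✓; longest run = 2 ✓; GC 9/21 = 42.9%, outside 46.6–52.8% ✗; length 21, outside 22–25 ✗ — fails.
Candidate 4 (20 nt, A=9 T=2 G=5 C=4): 3' end CAG has 2 G/C ✓; longest run = 3 ✓; GC 9/20 = 45.0%, outside 46.6–52.8% ✗; length 20, outside 22–25 ✗ — fails.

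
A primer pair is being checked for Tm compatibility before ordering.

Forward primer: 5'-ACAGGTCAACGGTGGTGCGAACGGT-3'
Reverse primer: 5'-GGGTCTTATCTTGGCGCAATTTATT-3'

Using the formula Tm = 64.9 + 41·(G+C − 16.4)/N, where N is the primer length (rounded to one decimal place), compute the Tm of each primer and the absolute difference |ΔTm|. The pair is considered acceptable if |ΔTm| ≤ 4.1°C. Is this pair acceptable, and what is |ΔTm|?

|ΔTm| = 8.2°C; the pair is not acceptable.

Forward: G+C = 15, N = 25 → Tm = 64.9 + 41·(15 − 16.4)/25 = 62.6°C.
Reverse: G+C = 10, N = 25 → Tm = 64.9 + 41·(10 − 16.4)/25 = 54.4°C.
|ΔTm| = |62.6 − 54.4| = 8.2°C, > 4.1°C.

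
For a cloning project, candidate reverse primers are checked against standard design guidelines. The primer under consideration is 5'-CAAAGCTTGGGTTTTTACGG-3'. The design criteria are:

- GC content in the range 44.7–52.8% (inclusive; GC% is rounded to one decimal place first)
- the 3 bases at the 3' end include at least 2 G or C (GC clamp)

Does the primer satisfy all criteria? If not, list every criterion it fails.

Meets all criteria.

Base counts: A=4, T=7, G=6, C=3 (length 20).
GC content: GC 9/20 = 45.0% ✓
GC clamp: 3' end CGG has 3 G/C ✓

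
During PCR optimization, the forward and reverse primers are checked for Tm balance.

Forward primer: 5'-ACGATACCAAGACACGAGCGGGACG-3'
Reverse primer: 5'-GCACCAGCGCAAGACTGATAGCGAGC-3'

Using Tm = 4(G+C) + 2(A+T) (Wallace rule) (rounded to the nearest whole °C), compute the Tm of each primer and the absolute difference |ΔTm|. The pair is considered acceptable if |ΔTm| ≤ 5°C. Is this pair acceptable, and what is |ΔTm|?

|ΔTm| = 4°C; the pair is acceptable.

Forward: A=9 T=1 G=8 C=7 → Tm = 2·10 + 4·15 = 80°C.
Reverse: A=8 T=2 G=8 C=8 → Tm = 2·10 + 4·16 = 84°C.
|ΔTm| = |80 − 84| = 4°C, ≤ 5°C.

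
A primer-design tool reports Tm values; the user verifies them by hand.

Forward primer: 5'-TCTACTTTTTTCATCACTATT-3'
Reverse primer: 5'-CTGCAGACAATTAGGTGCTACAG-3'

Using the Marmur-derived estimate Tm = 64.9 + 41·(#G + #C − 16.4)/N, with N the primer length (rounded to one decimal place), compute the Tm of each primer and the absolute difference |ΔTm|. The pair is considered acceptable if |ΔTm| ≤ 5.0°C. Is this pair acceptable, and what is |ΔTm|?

|ΔTm| = 12.7°C; the pair is not acceptable.

Forward: G+C = 5, N = 21 → Tm = 64.9 + 41·(5 − 16.4)/21 = 42.6°C.
Reverse: G+C = 11, N = 23 → Tm = 64.9 + 41·(11 − 16.4)/23 = 55.3°C.
|ΔTm| = |42.6 − 55.3| = 12.7°C, > 5.0°C.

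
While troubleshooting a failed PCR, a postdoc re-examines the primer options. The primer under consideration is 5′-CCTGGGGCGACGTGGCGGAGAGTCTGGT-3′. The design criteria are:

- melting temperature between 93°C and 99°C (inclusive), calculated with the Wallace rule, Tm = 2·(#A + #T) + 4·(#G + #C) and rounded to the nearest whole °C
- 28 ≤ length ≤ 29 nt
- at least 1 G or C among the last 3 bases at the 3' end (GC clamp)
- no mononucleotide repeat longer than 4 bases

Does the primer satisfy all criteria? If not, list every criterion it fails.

Meets all criteria.

Base counts: A=3, T=5, G=14, C=6 (length 28).
Tm: Tm = 2·8 + 4·20 = 96°C ✓
length: length 28 ✓
GC clamp: 3' end GGT has 2 G/C ✓
homopolymer run: longest run = 4 ✓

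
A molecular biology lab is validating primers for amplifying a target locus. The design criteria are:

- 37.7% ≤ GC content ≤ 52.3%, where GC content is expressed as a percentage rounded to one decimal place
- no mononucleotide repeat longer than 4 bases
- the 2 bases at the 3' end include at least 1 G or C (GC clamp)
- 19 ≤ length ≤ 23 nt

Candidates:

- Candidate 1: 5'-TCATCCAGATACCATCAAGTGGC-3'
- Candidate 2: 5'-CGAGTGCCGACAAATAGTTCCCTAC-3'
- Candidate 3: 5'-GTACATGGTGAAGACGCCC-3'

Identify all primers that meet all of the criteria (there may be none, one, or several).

Candidate 1 (23 nt, A=7 T=5 G=4 C=7): GC 11/23 = 47.8% ✓; longest run = 2 ✓; 3' end GC has 2 G/C ✓; length 23 ✓ — passes.
Candidate 2 (25 nt, A=7 T=5 G=5 C=8): GC 13/25 = 52.0% ✓; longest run = 3 ✓; 3' end AC has 1 G/C ✓; length 25, outside 19–23 ✗ — fails.
Candidate 3 (19 nt, A=5 T=3 G=6 C=5): GC 11/19 = 57.9%, outside 37.7–52.3% ✗; longest run = 3 ✓; 3' end CC has 2 G/C ✓; length 19 ✓ — fails.

Candidate 1 only.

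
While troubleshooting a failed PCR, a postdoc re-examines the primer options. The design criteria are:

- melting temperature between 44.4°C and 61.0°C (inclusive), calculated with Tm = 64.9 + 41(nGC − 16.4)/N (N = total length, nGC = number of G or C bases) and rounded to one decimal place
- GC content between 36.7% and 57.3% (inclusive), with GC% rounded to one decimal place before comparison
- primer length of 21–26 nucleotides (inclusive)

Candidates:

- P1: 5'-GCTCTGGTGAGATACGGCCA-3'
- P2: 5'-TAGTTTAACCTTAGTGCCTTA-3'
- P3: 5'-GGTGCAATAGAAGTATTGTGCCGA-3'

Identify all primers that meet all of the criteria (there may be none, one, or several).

P1 (20 nt, A=4 T=4 G=7 C=5): Tm = 64.9 + 41·(12 − 16.4)/20 = 55.9°C ✓; GC 12/20 = 60.0%, outside 36.7–57.3% ✗; length 20, outside 21–26 ✗ — fails.
P2 (21 nt, A=5 T=9 G=3 C=4): Tm = 64.9 + 41·(7 − 16.4)/21 = 46.5°C ✓; GC 7/21 = 33.3%, outside 36.7–57.3% ✗; length 21 ✓ — fails.
P3 (24 nt, A=7 T=6 G=8 C=3): Tm = 64.9 + 41·(11 − 16.4)/24 = 55.7°C ✓; GC 11/24 = 45.8% ✓; length 24 ✓ — passes.

P3 only.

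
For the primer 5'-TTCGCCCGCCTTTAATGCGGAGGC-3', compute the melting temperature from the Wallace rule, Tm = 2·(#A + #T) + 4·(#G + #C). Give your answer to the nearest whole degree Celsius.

Base counts: A=3, T=6, G=7, C=8 (length 24).
Tm = 2·(3+6) + 4·(7+8) = 2·9 + 4·15 = 18 + 60 = 78°C.

78°C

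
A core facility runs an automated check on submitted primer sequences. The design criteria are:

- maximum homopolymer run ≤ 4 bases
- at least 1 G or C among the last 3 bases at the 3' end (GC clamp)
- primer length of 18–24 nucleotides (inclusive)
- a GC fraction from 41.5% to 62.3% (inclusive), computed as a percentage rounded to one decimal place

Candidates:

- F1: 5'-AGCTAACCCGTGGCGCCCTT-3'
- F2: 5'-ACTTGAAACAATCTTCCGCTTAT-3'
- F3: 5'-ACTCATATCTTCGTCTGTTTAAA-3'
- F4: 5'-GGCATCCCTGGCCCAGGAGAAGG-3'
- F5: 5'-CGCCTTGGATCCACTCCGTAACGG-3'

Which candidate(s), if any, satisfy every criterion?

None of the candidates satisfy all criteria.

F1 (20 nt, A=3 T=4 G=5 C=8): longest run = 3 ✓; 3' end CTT has 1 G/C ✓; length 20 ✓; GC 13/20 = 65.0%, outside 41.5–62.3% ✗ — fails.
F2 (23 nt, A=7 T=8 G=2 C=6): longest run = 3 ✓; 3' end TAT has 0 G/C, need ≥1 ✗; length 23 ✓; GC 8/23 = 34.8%, outside 41.5–62.3% ✗ — fails.
F3 (23 nt, A=6 T=10 G=2 C=5): longest run = 3 ✓; 3' end AAA has 0 G/C, need ≥1 ✗; length 23 ✓; GC 7/23 = 30.4%, outside 41.5–62.3% ✗ — fails.
F4 (23 nt, A=5 T=2 G=9 C=7): longest run = 3 ✓; 3' end AGG has 2 G/C ✓; length 23 ✓; GC 16/23 = 69.6%, outside 41.5–62.3% ✗ — fails.
F5 (24 nt, A=4 T=5 G=6 C=9): longest run = 2 ✓; 3' end CGG has 3 G/C ✓; length 24 ✓; GC 15/24 = 62.5%, outside 41.5–62.3% ✗ — fails.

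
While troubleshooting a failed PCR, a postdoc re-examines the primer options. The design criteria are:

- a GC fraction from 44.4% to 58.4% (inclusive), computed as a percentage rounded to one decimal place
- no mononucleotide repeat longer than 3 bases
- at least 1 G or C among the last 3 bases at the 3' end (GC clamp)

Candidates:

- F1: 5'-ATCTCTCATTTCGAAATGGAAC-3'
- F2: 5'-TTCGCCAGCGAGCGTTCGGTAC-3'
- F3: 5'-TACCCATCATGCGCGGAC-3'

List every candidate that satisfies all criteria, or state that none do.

None of the candidates satisfy all criteria.

F1 (22 nt, A=7 T=7 G=3 C=5): GC 8/22 = 36.4%, outside 44.4–58.4% ✗; longest run = 3 ✓; 3' end AAC has 1 G/C ✓ — fails.
F2 (22 nt, A=3 T=5 G=7 C=7): GC 14/22 = 63.6%, outside 44.4–58.4% ✗; longest run = 2 ✓; 3' end TAC has 1 G/C ✓ — fails.
F3 (18 nt, A=4 T=3 G=4 C=7): GC 11/18 = 61.1%, outside 44.4–58.4% ✗; longest run = 3 ✓; 3' end GAC has 2 G/C ✓ — fails.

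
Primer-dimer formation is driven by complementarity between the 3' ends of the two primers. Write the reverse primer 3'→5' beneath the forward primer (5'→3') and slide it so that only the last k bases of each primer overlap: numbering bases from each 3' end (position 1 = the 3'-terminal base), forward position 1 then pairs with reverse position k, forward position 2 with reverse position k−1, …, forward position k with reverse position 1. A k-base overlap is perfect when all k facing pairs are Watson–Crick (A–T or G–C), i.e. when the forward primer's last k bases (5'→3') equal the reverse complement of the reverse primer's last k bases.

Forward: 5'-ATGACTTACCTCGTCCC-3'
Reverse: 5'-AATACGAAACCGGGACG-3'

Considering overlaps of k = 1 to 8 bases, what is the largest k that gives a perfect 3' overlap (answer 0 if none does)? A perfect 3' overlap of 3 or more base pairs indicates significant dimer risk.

Last 8 bases (5'→3') — forward …CTCGTCCC, reverse …CCGGGACG.
Reverse complement of the reverse primer's last 8 bases: CGTCCCGG; its first k bases are the reverse complement of the reverse primer's last k bases, so a perfect k-base overlap needs the forward primer's last k bases to equal them.
Comparing (forward last k vs required): k=1: C vs C ✓; k=2: CC vs CG ✗; k=3: CCC vs CGT ✗; k=4: TCCC vs CGTC ✗; k=5: GTCCC vs CGTCC ✗; k=6: CGTCCC vs CGTCCC ✓; k=7: TCGTCCC vs CGTCCCG ✗; k=8: CTCGTCCC vs CGTCCCGG ✗.
Perfect overlaps at k = 1, 6; the largest is 6.

Longest perfect overlap: 6 complementary base pairs; significant dimer risk (threshold 3).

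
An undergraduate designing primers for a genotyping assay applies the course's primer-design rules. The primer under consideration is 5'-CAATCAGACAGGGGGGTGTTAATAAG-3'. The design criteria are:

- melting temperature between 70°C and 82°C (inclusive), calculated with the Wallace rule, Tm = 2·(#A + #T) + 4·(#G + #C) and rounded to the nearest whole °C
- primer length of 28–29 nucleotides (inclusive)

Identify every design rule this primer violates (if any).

Base counts: A=9, T=5, G=9, C=3 (length 26).
Tm: Tm = 2·14 + 4·12 = 76°C ✓
length: length 26, outside 28–29 ✗

Fails: length.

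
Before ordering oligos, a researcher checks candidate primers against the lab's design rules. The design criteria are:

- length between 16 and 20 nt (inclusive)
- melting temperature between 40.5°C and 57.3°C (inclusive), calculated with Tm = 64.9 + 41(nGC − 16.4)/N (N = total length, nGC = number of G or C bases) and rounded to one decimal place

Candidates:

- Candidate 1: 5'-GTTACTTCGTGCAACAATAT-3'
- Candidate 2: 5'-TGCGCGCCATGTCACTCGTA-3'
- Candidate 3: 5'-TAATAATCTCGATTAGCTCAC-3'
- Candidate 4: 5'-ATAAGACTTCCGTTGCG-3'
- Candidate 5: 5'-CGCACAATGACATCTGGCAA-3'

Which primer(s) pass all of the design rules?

Candidate 1, Candidate 2, Candidate 4 and Candidate 5.

Candidate 1 (20 nt, A=6 T=7 G=3 C=4): length 20 ✓; Tm = 64.9 + 41·(7 − 16.4)/20 = 45.6°C ✓ — passes.
Candidate 2 (20 nt, A=3 T=5 G=5 C=7): length 20 ✓; Tm = 64.9 + 41·(12 − 16.4)/20 = 55.9°C ✓ — passes.
Candidate 3 (21 nt, A=7 T=7 G=2 C=5): length 21, outside 16–20 ✗; Tm = 64.9 + 41·(7 − 16.4)/21 = 46.5°C ✓ — fails.
Candidate 4 (17 nt, A=4 T=5 G=4 C=4): length 17 ✓; Tm = 64.9 + 41·(8 − 16.4)/17 = 44.6°C ✓ — passes.
Candidate 5 (20 nt, A=7 T=3 G=4 C=6): length 20 ✓; Tm = 64.9 + 41·(10 − 16.4)/20 = 51.8°C ✓ — passes.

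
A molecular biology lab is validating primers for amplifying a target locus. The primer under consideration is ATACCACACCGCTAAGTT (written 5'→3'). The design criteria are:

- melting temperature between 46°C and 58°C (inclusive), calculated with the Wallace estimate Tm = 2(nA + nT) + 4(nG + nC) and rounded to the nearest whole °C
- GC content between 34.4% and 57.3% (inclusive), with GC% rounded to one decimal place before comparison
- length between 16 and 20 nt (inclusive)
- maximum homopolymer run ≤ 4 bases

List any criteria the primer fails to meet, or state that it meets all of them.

Meets all criteria.

Base counts: A=6, T=4, G=2, C=6 (length 18).
Tm: Tm = 2·10 + 4·8 = 52°C ✓
GC content: GC 8/18 = 44.4% ✓
length: length 18 ✓
homopolymer run: longest run = 2 ✓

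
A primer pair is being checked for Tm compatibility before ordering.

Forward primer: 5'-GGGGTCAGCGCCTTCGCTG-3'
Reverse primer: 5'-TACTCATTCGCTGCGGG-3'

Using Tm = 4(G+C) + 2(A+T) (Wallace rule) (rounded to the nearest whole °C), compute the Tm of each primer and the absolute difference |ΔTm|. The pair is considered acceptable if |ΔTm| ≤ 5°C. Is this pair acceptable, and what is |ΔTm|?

Forward: A=1 T=4 G=8 C=6 → Tm = 2·5 + 4·14 = 66°C.
Reverse: A=2 T=5 G=5 C=5 → Tm = 2·7 + 4·10 = 54°C.
|ΔTm| = |66 − 54| = 12°C, > 5°C.

|ΔTm| = 12°C; the pair is not acceptable.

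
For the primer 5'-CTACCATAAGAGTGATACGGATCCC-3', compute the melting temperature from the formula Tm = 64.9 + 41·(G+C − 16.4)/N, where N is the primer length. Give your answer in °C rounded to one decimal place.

57.7°C

Base counts: A=8, T=5, G=5, C=7; G+C = 12, N = 25.
Tm = 64.9 + 41·(12 − 16.4)/25 = 64.9 + -180.40/25 = 57.7°C.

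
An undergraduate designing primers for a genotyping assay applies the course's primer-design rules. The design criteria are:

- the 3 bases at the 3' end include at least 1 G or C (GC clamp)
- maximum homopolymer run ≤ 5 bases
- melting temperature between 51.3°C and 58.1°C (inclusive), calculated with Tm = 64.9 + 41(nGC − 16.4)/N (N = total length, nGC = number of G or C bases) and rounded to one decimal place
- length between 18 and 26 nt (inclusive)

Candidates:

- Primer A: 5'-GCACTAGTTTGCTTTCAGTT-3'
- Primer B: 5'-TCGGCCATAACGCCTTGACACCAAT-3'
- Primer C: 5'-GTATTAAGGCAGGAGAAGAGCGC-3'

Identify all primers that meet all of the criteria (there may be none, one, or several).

Primer C only.

Primer A (20 nt, A=3 T=9 G=4 C=4): 3' end GTT has 1 G/C ✓; longest run = 3 ✓; Tm = 64.9 + 41·(8 − 16.4)/20 = 47.7°C, outside 51.3–58.1°C ✗; length 20 ✓ — fails.
Primer B (25 nt, A=7 T=5 G=4 C=9): 3' end AAT has 0 G/C, need ≥1 ✗; longest run = 2 ✓; Tm = 64.9 + 41·(13 − 16.4)/25 = 59.3°C, outside 51.3–58.1°C ✗; length 25 ✓ — fails.
Primer C (23 nt, A=8 T=3 G=9 C=3): 3' end CGC has 3 G/C ✓; longest run = 2 ✓; Tm = 64.9 + 41·(12 − 16.4)/23 = 57.1°C ✓; length 23 ✓ — passes.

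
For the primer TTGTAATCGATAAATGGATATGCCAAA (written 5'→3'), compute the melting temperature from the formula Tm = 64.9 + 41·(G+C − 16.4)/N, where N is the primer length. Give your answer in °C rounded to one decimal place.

Base counts: A=11, T=8, G=5, C=3; G+C = 8, N = 27.
Tm = 64.9 + 41·(8 − 16.4)/27 = 64.9 + -344.40/27 = 52.1°C.

52.1°C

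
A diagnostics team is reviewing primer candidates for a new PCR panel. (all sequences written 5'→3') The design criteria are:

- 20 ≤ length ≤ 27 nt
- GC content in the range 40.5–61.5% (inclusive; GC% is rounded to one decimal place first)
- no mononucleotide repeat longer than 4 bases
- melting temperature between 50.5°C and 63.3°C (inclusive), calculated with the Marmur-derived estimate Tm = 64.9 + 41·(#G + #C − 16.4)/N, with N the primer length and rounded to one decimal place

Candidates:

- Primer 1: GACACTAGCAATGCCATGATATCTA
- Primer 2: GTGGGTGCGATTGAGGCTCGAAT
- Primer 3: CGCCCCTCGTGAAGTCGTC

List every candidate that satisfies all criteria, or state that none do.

Primer 1 (25 nt, A=9 T=6 G=4 C=6): length 25 ✓; GC 10/25 = 40.0%, outside 40.5–61.5% ✗; longest run = 2 ✓; Tm = 64.9 + 41·(10 − 16.4)/25 = 54.4°C ✓ — fails.
Primer 2 (23 nt, A=4 T=6 G=10 C=3): length 23 ✓; GC 13/23 = 56.5% ✓; longest run = 3 ✓; Tm = 64.9 + 41·(13 − 16.4)/23 = 58.8°C ✓ — passes.
Primer 3 (19 nt, A=2 T=4 G=5 C=8): length 19, outside 20–27 ✗; GC 13/19 = 68.4%, outside 40.5–61.5% ✗; longest run = 4 ✓; Tm = 64.9 + 41·(13 − 16.4)/19 = 57.6°C ✓ — fails.

Primer 2 only.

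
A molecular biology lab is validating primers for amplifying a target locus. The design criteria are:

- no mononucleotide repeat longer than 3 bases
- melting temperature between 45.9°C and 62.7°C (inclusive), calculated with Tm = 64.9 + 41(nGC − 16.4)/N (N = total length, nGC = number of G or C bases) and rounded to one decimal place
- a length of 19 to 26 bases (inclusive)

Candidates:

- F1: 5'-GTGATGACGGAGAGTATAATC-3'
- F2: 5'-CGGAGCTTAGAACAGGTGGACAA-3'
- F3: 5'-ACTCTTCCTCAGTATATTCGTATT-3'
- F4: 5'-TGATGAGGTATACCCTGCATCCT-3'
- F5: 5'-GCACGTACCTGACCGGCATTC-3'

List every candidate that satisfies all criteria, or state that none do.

F1, F2, F3, F4 and F5.

F1 (21 nt, A=7 T=5 G=7 C=2): longest run = 2 ✓; Tm = 64.9 + 41·(9 − 16.4)/21 = 50.5°C ✓; length 21 ✓ — passes.
F2 (23 nt, A=8 T=3 G=8 C=4): longest run = 2 ✓; Tm = 64.9 + 41·(12 − 16.4)/23 = 57.1°C ✓; length 23 ✓ — passes.
F3 (24 nt, A=5 T=11 G=2 C=6): longest run = 2 ✓; Tm = 64.9 + 41·(8 − 16.4)/24 = 50.6°C ✓; length 24 ✓ — passes.
F4 (23 nt, A=5 T=7 G=5 C=6): longest run = 3 ✓; Tm = 64.9 + 41·(11 − 16.4)/23 = 55.3°C ✓; length 23 ✓ — passes.
F5 (21 nt, A=4 T=4 G=5 C=8): longest run = 2 ✓; Tm = 64.9 + 41·(13 − 16.4)/21 = 58.3°C ✓; length 21 ✓ — passes.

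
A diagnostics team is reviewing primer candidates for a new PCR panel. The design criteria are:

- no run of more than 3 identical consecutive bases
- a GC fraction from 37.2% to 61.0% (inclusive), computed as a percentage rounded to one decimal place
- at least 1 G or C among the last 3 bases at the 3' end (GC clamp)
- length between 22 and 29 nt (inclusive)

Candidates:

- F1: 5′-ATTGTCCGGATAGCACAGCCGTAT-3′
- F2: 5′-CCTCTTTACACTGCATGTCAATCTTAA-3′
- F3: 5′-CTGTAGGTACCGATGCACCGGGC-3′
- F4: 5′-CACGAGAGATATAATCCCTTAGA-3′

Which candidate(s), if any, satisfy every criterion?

F1 (24 nt, A=6 T=6 G=6 C=6): longest run = 2 ✓; GC 12/24 = 50.0% ✓; 3' end TAT has 0 G/C, need ≥1 ✗; length 24 ✓ — fails.
F2 (27 nt, A=7 T=10 G=2 C=8): longest run = 3 ✓; GC 10/27 = 37.0%, outside 37.2–61.0% ✗; 3' end TAA has 0 G/C, need ≥1 ✗; length 27 ✓ — fails.
F3 (23 nt, A=4 T=4 G=8 C=7): longest run = 3 ✓; GC 15/23 = 65.2%, outside 37.2–61.0% ✗; 3' end GGC has 3 G/C ✓; length 23 ✓ — fails.
F4 (23 nt, A=9 T=5 G=4 C=5): longest run = 3 ✓; GC 9/23 = 39.1% ✓; 3' end AGA has 1 G/C ✓; length 23 ✓ — passes.

F4 only.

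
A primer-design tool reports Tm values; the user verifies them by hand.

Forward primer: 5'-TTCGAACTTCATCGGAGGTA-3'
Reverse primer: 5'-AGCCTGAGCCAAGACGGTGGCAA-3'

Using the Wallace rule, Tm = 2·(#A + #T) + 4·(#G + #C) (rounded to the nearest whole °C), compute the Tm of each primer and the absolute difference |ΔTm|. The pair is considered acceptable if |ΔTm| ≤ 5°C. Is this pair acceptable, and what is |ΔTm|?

|ΔTm| = 16°C; the pair is not acceptable.

Forward: A=5 T=6 G=5 C=4 → Tm = 2·11 + 4·9 = 58°C.
Reverse: A=7 T=2 G=8 C=6 → Tm = 2·9 + 4·14 = 74°C.
|ΔTm| = |58 − 74| = 16°C, > 5°C.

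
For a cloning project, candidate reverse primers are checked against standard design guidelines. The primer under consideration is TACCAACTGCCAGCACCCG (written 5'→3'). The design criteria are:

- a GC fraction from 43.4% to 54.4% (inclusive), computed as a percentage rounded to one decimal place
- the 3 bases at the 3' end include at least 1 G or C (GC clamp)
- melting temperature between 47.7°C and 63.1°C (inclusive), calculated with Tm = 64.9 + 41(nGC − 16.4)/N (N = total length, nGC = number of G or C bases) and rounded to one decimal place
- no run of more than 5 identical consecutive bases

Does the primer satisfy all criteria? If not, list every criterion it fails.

Fails: GC content.

Base counts: A=5, T=2, G=3, C=9 (length 19).
GC content: GC 12/19 = 63.2%, outside 43.4–54.4% ✗
GC clamp: 3' end CCG has 3 G/C ✓
Tm: Tm = 64.9 + 41·(12 − 16.4)/19 = 55.4°C ✓
homopolymer run: longest run = 3 ✓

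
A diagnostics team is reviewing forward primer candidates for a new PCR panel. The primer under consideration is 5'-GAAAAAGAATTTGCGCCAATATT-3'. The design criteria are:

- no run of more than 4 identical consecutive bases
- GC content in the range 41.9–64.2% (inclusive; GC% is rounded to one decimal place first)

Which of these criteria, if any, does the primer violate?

Fails: homopolymer run, GC content.

Base counts: A=10, T=6, G=4, C=3 (length 23).
homopolymer run: longest run = 5, exceeds 4 ✗
GC content: GC 7/23 = 30.4%, outside 41.9–64.2% ✗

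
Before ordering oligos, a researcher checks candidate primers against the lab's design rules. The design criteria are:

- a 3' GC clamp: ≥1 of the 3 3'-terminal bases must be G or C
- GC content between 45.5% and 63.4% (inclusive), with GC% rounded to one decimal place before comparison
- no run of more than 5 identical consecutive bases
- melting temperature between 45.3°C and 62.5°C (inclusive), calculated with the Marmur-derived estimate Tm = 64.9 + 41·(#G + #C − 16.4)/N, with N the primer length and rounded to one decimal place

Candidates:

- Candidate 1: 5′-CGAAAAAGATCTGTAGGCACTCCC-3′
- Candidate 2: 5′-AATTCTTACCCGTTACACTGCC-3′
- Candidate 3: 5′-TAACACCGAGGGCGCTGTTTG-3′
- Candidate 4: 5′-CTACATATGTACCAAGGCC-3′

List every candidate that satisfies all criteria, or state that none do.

Candidate 1 (24 nt, A=8 T=4 G=5 C=7): 3' end CCC has 3 G/C ✓; GC 12/24 = 50.0% ✓; longest run = 5 ✓; Tm = 64.9 + 41·(12 − 16.4)/24 = 57.4°C ✓ — passes.
Candidate 2 (22 nt, A=5 T=7 G=2 C=8): 3' end GCC has 3 G/C ✓; GC 10/22 = 45.5% ✓; longest run = 3 ✓; Tm = 64.9 + 41·(10 − 16.4)/22 = 53.0°C ✓ — passes.
Candidate 3 (21 nt, A=4 T=5 G=7 C=5): 3' end TTG has 1 G/C ✓; GC 12/21 = 57.1% ✓; longest run = 3 ✓; Tm = 64.9 + 41·(12 − 16.4)/21 = 56.3°C ✓ — passes.
Candidate 4 (19 nt, A=6 T=4 G=3 C=6): 3' end GCC has 3 G/C ✓; GC 9/19 = 47.4% ✓; longest run = 2 ✓; Tm = 64.9 + 41·(9 − 16.4)/19 = 48.9°C ✓ — passes.

Candidate 1, Candidate 2, Candidate 3 and Candidate 4.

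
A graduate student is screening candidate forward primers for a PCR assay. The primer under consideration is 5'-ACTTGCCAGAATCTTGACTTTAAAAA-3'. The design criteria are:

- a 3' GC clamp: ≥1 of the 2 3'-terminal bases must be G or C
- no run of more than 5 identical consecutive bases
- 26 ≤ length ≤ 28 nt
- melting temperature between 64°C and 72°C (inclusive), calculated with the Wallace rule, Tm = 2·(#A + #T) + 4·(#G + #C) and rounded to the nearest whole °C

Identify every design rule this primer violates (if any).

Fails: GC clamp.

Base counts: A=10, T=8, G=3, C=5 (length 26).
GC clamp: 3' end AA has 0 G/C, need ≥1 ✗
homopolymer run: longest run = 5 ✓
length: length 26 ✓
Tm: Tm = 2·18 + 4·8 = 68°C ✓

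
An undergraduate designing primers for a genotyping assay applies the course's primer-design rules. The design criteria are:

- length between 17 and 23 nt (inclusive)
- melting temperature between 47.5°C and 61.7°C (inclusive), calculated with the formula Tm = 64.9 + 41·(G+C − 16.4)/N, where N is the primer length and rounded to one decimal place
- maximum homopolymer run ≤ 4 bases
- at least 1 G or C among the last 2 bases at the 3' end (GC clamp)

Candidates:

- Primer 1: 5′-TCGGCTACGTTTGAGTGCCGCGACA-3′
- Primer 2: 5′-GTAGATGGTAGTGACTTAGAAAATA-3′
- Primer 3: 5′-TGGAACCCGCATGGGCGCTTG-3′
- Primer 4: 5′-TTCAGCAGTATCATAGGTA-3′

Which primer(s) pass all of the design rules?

Primer 1 (25 nt, A=4 T=6 G=8 C=7): length 25, outside 17–23 ✗; Tm = 64.9 + 41·(15 − 16.4)/25 = 62.6°C, outside 47.5–61.7°C ✗; longest run = 3 ✓; 3' end CA has 1 G/C ✓ — fails.
Primer 2 (25 nt, A=10 T=7 G=7 C=1): length 25, outside 17–23 ✗; Tm = 64.9 + 41·(8 − 16.4)/25 = 51.1°C ✓; longest run = 4 ✓; 3' end TA has 0 G/C, need ≥1 ✗ — fails.
Primer 3 (21 nt, A=3 T=4 G=8 C=6): length 21 ✓; Tm = 64.9 + 41·(14 − 16.4)/21 = 60.2°C ✓; longest run = 3 ✓; 3' end TG has 1 G/C ✓ — passes.
Primer 4 (19 nt, A=6 T=6 G=4 C=3): length 19 ✓; Tm = 64.9 + 41·(7 − 16.4)/19 = 44.6°C, outside 47.5–61.7°C ✗; longest run = 2 ✓; 3' end TA has 0 G/C, need ≥1 ✗ — fails.

Primer 3 only.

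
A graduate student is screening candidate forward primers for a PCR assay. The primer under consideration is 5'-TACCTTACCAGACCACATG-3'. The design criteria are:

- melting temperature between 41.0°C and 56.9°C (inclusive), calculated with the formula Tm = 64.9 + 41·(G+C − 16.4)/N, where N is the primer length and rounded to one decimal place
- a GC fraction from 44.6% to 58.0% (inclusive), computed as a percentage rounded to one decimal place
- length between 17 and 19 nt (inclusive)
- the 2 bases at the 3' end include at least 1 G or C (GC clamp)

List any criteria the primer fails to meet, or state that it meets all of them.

Base counts: A=6, T=4, G=2, C=7 (length 19).
Tm: Tm = 64.9 + 41·(9 − 16.4)/19 = 48.9°C ✓
GC content: GC 9/19 = 47.4% ✓
length: length 19 ✓
GC clamp: 3' end TG has 1 G/C ✓

Meets all criteria.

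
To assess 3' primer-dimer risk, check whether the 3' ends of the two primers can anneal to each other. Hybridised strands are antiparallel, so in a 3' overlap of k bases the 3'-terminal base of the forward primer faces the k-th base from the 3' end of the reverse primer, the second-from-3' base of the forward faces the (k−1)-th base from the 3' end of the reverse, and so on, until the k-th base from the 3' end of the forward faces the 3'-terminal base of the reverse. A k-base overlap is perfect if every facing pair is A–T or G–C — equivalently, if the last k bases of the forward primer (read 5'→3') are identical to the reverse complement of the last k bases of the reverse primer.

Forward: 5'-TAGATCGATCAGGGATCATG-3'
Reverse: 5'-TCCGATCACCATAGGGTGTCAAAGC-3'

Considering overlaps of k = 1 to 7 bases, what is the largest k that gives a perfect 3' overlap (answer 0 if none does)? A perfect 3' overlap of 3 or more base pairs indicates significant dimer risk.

Longest perfect overlap: 1 complementary base pair; below the dimer-risk threshold (threshold 3).

Last 7 bases (5'→3') — forward …GATCATG, reverse …TCAAAGC.
Reverse complement of the reverse primer's last 7 bases: GCTTTGA; its first k bases are the reverse complement of the reverse primer's last k bases, so a perfect k-base overlap needs the forward primer's last k bases to equal them.
Comparing (forward last k vs required): k=1: G vs G ✓; k=2: TG vs GC ✗; k=3: ATG vs GCT ✗; k=4: CATG vs GCTT ✗; k=5: TCATG vs GCTTT ✗; k=6: ATCATG vs GCTTTG ✗; k=7: GATCATG vs GCTTTGA ✗.
Only k = 1 is perfect, so the longest perfect 3' overlap is 1.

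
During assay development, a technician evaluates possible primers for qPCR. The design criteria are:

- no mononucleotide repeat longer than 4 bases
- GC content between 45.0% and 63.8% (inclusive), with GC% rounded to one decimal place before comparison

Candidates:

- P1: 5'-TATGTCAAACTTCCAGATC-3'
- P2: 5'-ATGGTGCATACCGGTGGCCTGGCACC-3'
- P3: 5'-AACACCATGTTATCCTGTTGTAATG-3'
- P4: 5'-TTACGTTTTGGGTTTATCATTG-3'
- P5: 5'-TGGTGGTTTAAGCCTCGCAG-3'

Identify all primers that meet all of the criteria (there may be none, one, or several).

P5 only.

P1 (19 nt, A=6 T=6 G=2 C=5): longest run = 3 ✓; GC 7/19 = 36.8%, outside 45.0–63.8% ✗ — fails.
P2 (26 nt, A=4 T=5 G=9 C=8): longest run = 2 ✓; GC 17/26 = 65.4%, outside 45.0–63.8% ✗ — fails.
P3 (25 nt, A=7 T=9 G=4 C=5): longest run = 2 ✓; GC 9/25 = 36.0%, outside 45.0–63.8% ✗ — fails.
P4 (22 nt, A=3 T=12 G=5 C=2): longest run = 4 ✓; GC 7/22 = 31.8%, outside 45.0–63.8% ✗ — fails.
P5 (20 nt, A=3 T=6 G=7 C=4): longest run = 3 ✓; GC 11/20 = 55.0% ✓ — passes.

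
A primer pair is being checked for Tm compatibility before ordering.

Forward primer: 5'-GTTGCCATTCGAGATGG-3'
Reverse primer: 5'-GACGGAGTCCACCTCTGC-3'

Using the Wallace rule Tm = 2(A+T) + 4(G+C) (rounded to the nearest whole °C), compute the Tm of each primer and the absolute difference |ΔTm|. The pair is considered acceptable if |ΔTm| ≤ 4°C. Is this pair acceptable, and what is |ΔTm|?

|ΔTm| = 8°C; the pair is not acceptable.

Forward: A=3 T=5 G=6 C=3 → Tm = 2·8 + 4·9 = 52°C.
Reverse: A=3 T=3 G=5 C=7 → Tm = 2·6 + 4·12 = 60°C.
|ΔTm| = |52 − 60| = 8°C, > 4°C.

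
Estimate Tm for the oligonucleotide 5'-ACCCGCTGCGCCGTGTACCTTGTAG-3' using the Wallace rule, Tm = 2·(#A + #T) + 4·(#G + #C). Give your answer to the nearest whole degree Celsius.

Base counts: A=3, T=6, G=7, C=9 (length 25).
Tm = 2·(3+6) + 4·(7+9) = 2·9 + 4·16 = 18 + 64 = 82°C.

82°C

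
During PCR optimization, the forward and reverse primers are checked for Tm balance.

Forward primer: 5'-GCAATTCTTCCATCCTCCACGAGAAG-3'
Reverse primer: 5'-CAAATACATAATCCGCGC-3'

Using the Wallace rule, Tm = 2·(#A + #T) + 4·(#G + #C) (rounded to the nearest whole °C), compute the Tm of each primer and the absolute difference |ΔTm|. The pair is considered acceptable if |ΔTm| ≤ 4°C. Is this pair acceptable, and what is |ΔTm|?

|ΔTm| = 26°C; the pair is not acceptable.

Forward: A=7 T=6 G=4 C=9 → Tm = 2·13 + 4·13 = 78°C.
Reverse: A=7 T=3 G=2 C=6 → Tm = 2·10 + 4·8 = 52°C.
|ΔTm| = |78 − 52| = 26°C, > 4°C.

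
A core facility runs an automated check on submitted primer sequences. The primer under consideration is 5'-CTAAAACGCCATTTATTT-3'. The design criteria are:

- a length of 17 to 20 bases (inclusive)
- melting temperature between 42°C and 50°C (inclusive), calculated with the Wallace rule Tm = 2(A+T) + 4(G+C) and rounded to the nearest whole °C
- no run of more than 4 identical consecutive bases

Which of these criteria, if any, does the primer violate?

Base counts: A=6, T=7, G=1, C=4 (length 18).
length: length 18 ✓
Tm: Tm = 2·13 + 4·5 = 46°C ✓
homopolymer run: longest run = 4 ✓

Meets all criteria.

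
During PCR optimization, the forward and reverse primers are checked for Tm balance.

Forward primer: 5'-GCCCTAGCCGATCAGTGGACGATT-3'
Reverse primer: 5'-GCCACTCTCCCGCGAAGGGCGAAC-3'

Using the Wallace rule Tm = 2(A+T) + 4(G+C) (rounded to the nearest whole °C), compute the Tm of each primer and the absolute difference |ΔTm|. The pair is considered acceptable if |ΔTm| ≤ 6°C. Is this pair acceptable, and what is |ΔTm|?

|ΔTm| = 6°C; the pair is acceptable.

Forward: A=5 T=5 G=7 C=7 → Tm = 2·10 + 4·14 = 76°C.
Reverse: A=5 T=2 G=7 C=10 → Tm = 2·7 + 4·17 = 82°C.
|ΔTm| = |76 − 82| = 6°C, ≤ 6°C.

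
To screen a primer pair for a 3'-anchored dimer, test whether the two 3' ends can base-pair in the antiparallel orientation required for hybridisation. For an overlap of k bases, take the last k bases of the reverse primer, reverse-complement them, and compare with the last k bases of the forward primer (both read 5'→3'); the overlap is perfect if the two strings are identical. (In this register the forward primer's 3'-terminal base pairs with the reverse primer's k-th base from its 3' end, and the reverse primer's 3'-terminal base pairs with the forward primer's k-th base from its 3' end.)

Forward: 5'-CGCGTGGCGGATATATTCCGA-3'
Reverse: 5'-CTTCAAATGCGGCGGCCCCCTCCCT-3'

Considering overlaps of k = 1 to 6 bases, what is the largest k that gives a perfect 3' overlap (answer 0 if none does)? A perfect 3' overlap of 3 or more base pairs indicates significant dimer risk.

Last 6 bases (5'→3') — forward …TTCCGA, reverse …CTCCCT.
Reverse complement of the reverse primer's last 6 bases: AGGGAG; its first k bases are the reverse complement of the reverse primer's last k bases, so a perfect k-base overlap needs the forward primer's last k bases to equal them.
Comparing (forward last k vs required): k=1: A vs A ✓; k=2: GA vs AG ✗; k=3: CGA vs AGG ✗; k=4: CCGA vs AGGG ✗; k=5: TCCGA vs AGGGA ✗; k=6: TTCCGA vs AGGGAG ✗.
Only k = 1 is perfect, so the longest perfect 3' overlap is 1.

Longest perfect overlap: 1 complementary base pair; below the dimer-risk threshold (threshold 3).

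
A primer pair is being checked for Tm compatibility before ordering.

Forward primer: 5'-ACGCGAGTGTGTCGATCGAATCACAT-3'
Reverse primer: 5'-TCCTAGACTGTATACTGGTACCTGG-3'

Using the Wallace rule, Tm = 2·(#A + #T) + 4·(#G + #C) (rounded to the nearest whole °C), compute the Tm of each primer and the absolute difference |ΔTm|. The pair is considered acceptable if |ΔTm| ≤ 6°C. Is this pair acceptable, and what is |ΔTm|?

|ΔTm| = 4°C; the pair is acceptable.

Forward: A=7 T=6 G=7 C=6 → Tm = 2·13 + 4·13 = 78°C.
Reverse: A=5 T=8 G=6 C=6 → Tm = 2·13 + 4·12 = 74°C.
|ΔTm| = |78 − 74| = 4°C, ≤ 6°C.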